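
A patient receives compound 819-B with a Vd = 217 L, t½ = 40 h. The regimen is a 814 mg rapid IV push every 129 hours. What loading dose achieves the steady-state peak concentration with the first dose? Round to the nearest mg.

911 mg

f = (1/2)^(129/40) ≈ 0.106949; accumulation ratio R = 1/(1−f) ≈ 1.11976.
Loading dose to hit Cmax,ss on first dose: D_load = D_maint·R ≈ 814 × 1.11976 ≈ 911.48 mg.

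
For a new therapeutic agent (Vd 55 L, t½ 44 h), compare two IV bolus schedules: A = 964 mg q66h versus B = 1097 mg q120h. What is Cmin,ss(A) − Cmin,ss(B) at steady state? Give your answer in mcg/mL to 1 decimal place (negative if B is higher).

Regimen A: f = (1/2)^(66/44) ≈ 0.3536; Cmin,ss = (964/55)·f/(1−f) ≈ 9.588 mcg/mL.
Regimen B: f = (1/2)^(120/44) ≈ 0.1510; Cmin,ss = (1097/55)·f/(1−f) ≈ 3.547 mcg/mL.
Difference ≈ 9.588 − 3.547 ≈ 6.041 mcg/mL.

6.0 mcg/mL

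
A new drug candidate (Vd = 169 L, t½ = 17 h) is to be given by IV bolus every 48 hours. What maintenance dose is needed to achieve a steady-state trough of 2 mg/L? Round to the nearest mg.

2055 mg

τ/t½ = 48/17 ≈ 2.8235, so f = (1/2)^(48/17) ≈ 0.141264.
Cmin,ss = (D/Vd)·f/(1−f), so D = Cmin,ss·Vd·(1−f)/f.
D = 2 × 169 × (1−f)/f ≈ 2 × 169 × 6.07894 ≈ 2054.68 mg.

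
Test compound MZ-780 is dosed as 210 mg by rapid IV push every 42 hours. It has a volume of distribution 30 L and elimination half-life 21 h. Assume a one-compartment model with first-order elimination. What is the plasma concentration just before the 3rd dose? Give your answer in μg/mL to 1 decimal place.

f = (1/2)^(τ/t½) = (1/2)^(42/21) ≈ 0.2500.
C₀ = D/Vd = 210/30 ≈ 7.000 μg/mL.
Before the 3rd dose, 2 doses have been given. Superposition: Cmin = C₀·(f + f²).
≈ 7.000 × (0.2500 + 0.0625) ≈ 7.000 × 0.3125 ≈ 2.188 μg/mL.

2.2 μg/mL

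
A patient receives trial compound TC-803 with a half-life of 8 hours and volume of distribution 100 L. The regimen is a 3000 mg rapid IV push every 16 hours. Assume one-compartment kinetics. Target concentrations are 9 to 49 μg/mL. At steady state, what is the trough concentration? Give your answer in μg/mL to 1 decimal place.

The dosing interval is 2 half-lives, so f = 2^(−2) = 0.25.
Accumulation ratio R = 1/(1 − f) = 1/0.75 = 4/3.
Single-dose peak C₀ = D/Vd = 3000/100 = 30 μg/mL.
Steady-state peak Cmax,ss = C₀·R = 30 × 4/3 ≈ 40.000 μg/mL.
Steady-state trough Cmin,ss = Cmax,ss·f ≈ 40.000 × 0.25 ≈ 10.000 μg/mL.
Trough 10.0 μg/mL vs MEC 9 μg/mL: adequate.

10.0 μg/mL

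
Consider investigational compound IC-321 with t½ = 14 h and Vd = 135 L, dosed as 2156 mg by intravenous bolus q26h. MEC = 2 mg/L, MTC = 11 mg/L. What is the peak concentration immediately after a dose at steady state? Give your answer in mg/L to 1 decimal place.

22.1 mg/L

Over one 26-h interval, 26/14 ≈ 1.8571 half-lives elapse, leaving f ≈ 0.2760 of each dose.
At steady state, accumulation factor R = 1/(1 − e^(−kτ)) ≈ 1.3812.
Single-dose peak C₀ = D/Vd = 2156/135 ≈ 15.970 mg/L.
Steady-state peak Cmax,ss = C₀·R ≈ 15.970 × 1.3812 ≈ 22.058 mg/L.
Peak 22.1 mg/L vs MTC 11 mg/L: exceeds toxic threshold.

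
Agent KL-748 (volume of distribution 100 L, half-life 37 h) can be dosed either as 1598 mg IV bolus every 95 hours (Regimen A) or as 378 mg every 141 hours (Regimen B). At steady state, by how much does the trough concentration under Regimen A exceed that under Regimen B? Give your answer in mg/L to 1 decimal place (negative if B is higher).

Regimen A: f = (1/2)^(95/37) ≈ 0.1687; Cmin,ss = (1598/100)·f/(1−f) ≈ 3.243 mg/L.
Regimen B: f = (1/2)^(141/37) ≈ 0.0713; Cmin,ss = (378/100)·f/(1−f) ≈ 0.290 mg/L.
Difference ≈ 3.243 − 0.290 ≈ 2.953 mg/L.

3.0 mg/L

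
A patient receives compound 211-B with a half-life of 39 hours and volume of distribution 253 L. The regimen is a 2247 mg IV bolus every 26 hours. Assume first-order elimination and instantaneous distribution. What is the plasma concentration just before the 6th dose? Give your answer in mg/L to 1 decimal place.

f = (1/2)^(τ/t½) = (1/2)^(26/39) ≈ 0.6300.
C₀ = D/Vd = 2247/253 ≈ 8.881 mg/L.
Before the 6th dose, 5 doses have been given. Superposition: Cmin = C₀·(f + f² + … + f^5).
≈ 8.881 × (0.6300 + 0.3969 + 0.2500 + 0.1575 + 0.0992) ≈ 8.881 × 1.5336 ≈ 13.620 mg/L.

13.6 mg/L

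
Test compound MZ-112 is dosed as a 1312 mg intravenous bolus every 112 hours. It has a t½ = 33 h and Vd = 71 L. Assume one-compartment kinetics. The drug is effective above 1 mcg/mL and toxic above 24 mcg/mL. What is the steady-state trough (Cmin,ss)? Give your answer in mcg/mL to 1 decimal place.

τ/t½ = 112/33 ≈ 3.3939, so fraction remaining f = (1/2)^(112/33) ≈ 0.0951.
Accumulation ratio R = 1/(1 − f) ≈ 1/0.9049 ≈ 1.1051.
Each bolus raises the concentration by D/Vd = 1312/71 ≈ 18.479 mcg/mL.
Steady-state peak Cmax,ss = C₀·R ≈ 18.479 × 1.1051 ≈ 20.421 mcg/mL.
Steady-state trough Cmin,ss = Cmax,ss·f ≈ 20.421 × 0.0951 ≈ 1.942 mcg/mL.
Trough 1.9 mcg/mL vs MEC 1 mcg/mL: adequate.

1.9 mcg/mL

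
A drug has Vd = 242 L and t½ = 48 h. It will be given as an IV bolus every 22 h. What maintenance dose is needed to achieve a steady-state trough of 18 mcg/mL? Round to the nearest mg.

1629 mg

τ/t½ = 22/48 ≈ 0.45833, so f = (1/2)^(22/48) ≈ 0.727827.
Cmin,ss = (D/Vd)·f/(1−f), so D = Cmin,ss·Vd·(1−f)/f.
D = 18 × 242 × (1−f)/f ≈ 18 × 242 × 0.37395 ≈ 1628.93 mg.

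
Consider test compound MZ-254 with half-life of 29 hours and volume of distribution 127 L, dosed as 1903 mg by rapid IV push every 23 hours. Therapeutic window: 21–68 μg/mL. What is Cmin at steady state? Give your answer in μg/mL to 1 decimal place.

20.4 μg/mL

k = ln2/t½ = ln2/29 ≈ 0.023902 h⁻¹; fraction remaining f = e^(−kτ) = e^(−0.023902×23) ≈ 0.5771.
Accumulation ratio R = 1/(1 − f) ≈ 1/0.4229 ≈ 2.3646.
Each bolus raises the concentration by D/Vd = 1903/127 ≈ 14.984 μg/mL.
Steady-state peak Cmax,ss = C₀·R ≈ 14.984 × 2.3646 ≈ 35.431 μg/mL.
Steady-state trough Cmin,ss = Cmax,ss·f ≈ 35.431 × 0.5771 ≈ 20.447 μg/mL.
Trough 20.4 μg/mL vs MEC 21 μg/mL: subtherapeutic.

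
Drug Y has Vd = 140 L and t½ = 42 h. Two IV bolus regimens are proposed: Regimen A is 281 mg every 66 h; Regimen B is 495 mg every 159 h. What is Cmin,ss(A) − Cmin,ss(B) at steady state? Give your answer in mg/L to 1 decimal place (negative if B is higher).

Regimen A: f = (1/2)^(66/42) ≈ 0.3365; Cmin,ss = (281/140)·f/(1−f) ≈ 1.018 mg/L.
Regimen B: f = (1/2)^(159/42) ≈ 0.0725; Cmin,ss = (495/140)·f/(1−f) ≈ 0.276 mg/L.
Difference ≈ 1.018 − 0.276 ≈ 0.742 mg/L.

0.7 mg/L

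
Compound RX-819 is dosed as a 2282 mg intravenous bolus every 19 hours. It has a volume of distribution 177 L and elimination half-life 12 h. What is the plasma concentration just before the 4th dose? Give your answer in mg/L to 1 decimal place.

6.2 mg/L

f = (1/2)^(τ/t½) = (1/2)^(19/12) ≈ 0.3337.
C₀ = D/Vd = 2282/177 ≈ 12.893 mg/L.
Before the 4th dose, 3 doses have been given. Superposition: Cmin = C₀·(f + f² + … + f^3).
≈ 12.893 × (0.3337 + 0.1114 + 0.0372) ≈ 12.893 × 0.4823 ≈ 6.218 mg/L.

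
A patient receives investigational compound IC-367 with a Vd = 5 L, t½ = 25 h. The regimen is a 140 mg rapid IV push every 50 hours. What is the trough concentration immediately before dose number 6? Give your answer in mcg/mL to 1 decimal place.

9.3 mcg/mL

f = (1/2)^(τ/t½) = (1/2)^(50/25) ≈ 0.2500.
C₀ = D/Vd = 140/5 ≈ 28.000 mcg/mL.
Before the 6th dose, 5 doses have been given. Superposition: Cmin = C₀·(f + f² + … + f^5).
≈ 28.000 × (0.2500 + 0.0625 + 0.0156 + 0.0039 + 0.0010) ≈ 28.000 × 0.3330 ≈ 9.324 mcg/mL.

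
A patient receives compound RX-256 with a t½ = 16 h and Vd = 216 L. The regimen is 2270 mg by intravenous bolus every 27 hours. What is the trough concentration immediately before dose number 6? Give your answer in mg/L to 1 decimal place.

f = (1/2)^(τ/t½) = (1/2)^(27/16) ≈ 0.3105.
C₀ = D/Vd = 2270/216 ≈ 10.509 mg/L.
Before the 6th dose, 5 doses have been given. Superposition: Cmin = C₀·(f + f² + … + f^5).
≈ 10.509 × (0.3105 + 0.0964 + 0.0299 + 0.0093 + 0.0029) ≈ 10.509 × 0.4490 ≈ 4.719 mg/L.

4.7 mg/L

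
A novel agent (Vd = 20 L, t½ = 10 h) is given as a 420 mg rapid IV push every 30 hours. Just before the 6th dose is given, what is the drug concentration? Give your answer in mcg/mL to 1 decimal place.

3.0 mcg/mL

f = (1/2)^(τ/t½) = (1/2)^(30/10) ≈ 0.1250.
C₀ = D/Vd = 420/20 ≈ 21.000 mcg/mL.
Before the 6th dose, 5 doses have been given. Superposition: Cmin = C₀·(f + f² + … + f^5).
≈ 21.000 × (0.1250 + 0.0156 + 0.0020 + 0.0002 + 0.0000) ≈ 21.000 × 0.1428 ≈ 2.999 mcg/mL.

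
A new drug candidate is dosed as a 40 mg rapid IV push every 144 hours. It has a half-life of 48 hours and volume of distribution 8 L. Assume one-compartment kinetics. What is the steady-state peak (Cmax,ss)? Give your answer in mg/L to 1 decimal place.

The dosing interval is 3 half-lives, so f = 2^(−3) = 0.125.
At steady state, R = 1/(1 − 0.125) = 8/7.
Single-dose peak C₀ = D/Vd = 40/8 = 5 mg/L.
Steady-state peak Cmax,ss = C₀·R = 5 × 8/7 ≈ 5.714 mg/L.

5.7 mg/L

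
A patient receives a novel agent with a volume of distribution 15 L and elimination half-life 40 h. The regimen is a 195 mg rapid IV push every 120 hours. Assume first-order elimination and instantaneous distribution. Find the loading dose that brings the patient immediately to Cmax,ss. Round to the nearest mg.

f = (1/2)^(120/40) ≈ 0.125000; accumulation ratio R = 1/(1−f) ≈ 1.14286.
Loading dose to hit Cmax,ss on first dose: D_load = D_maint·R ≈ 195 × 1.14286 ≈ 222.86 mg.

223 mg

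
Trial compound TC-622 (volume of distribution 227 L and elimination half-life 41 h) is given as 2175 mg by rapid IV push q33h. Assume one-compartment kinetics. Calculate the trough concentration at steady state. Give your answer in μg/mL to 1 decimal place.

k = ln2/t½ = ln2/41 ≈ 0.016906 h⁻¹; fraction remaining f = e^(−kτ) = e^(−0.016906×33) ≈ 0.5724.
At steady state, accumulation factor R = 1/(1 − e^(−kτ)) ≈ 2.3386.
Single-dose peak C₀ = D/Vd = 2175/227 ≈ 9.581 μg/mL.
Cmax,ss = C₀/(1 − f) ≈ 9.581/0.4276 ≈ 22.406 μg/mL.
Steady-state trough Cmin,ss = Cmax,ss·f ≈ 22.406 × 0.5724 ≈ 12.825 μg/mL.

12.8 μg/mL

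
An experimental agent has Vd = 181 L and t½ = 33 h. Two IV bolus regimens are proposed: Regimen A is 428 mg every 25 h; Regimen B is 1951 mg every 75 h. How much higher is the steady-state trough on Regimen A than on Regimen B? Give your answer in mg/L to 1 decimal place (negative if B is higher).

0.6 mg/L

Regimen A: f = (1/2)^(25/33) ≈ 0.5915; Cmin,ss = (428/181)·f/(1−f) ≈ 3.424 mg/L.
Regimen B: f = (1/2)^(75/33) ≈ 0.2069; Cmin,ss = (1951/181)·f/(1−f) ≈ 2.812 mg/L.
Difference ≈ 3.424 − 2.812 ≈ 0.612 mg/L.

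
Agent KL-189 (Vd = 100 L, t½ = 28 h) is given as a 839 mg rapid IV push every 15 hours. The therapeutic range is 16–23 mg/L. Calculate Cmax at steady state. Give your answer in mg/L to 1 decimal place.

27.0 mg/L

Over one 15-h interval, 15/28 ≈ 0.53571 half-lives elapse, leaving f ≈ 0.6898 of each dose.
Accumulation ratio R = 1/(1 − f) ≈ 1/0.3102 ≈ 3.2237.
Single-dose peak C₀ = D/Vd = 839/100 ≈ 8.390 mg/L.
Steady-state peak Cmax,ss = C₀·R ≈ 8.390 × 3.2237 ≈ 27.047 mg/L.
Peak 27.0 mg/L vs MTC 23 mg/L: exceeds toxic threshold.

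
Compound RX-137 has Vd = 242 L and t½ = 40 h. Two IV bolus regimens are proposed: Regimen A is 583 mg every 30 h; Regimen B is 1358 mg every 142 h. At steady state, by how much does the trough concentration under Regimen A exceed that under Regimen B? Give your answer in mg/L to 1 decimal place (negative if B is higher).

Regimen A: f = (1/2)^(30/40) ≈ 0.5946; Cmin,ss = (583/242)·f/(1−f) ≈ 3.533 mg/L.
Regimen B: f = (1/2)^(142/40) ≈ 0.0854; Cmin,ss = (1358/242)·f/(1−f) ≈ 0.524 mg/L.
Difference ≈ 3.533 − 0.524 ≈ 3.009 mg/L.

3.0 mg/L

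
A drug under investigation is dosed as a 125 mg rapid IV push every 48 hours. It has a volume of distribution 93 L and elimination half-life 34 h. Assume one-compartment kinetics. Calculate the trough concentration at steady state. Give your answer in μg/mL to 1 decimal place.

0.8 μg/mL

Over one 48-h interval, 48/34 ≈ 1.4118 half-lives elapse, leaving f ≈ 0.3759 of each dose.
Accumulation ratio R = 1/(1 − f) ≈ 1/0.6241 ≈ 1.6023.
Single-dose peak C₀ = D/Vd = 125/93 ≈ 1.344 μg/mL.
Cmax,ss = C₀/(1 − f) ≈ 1.344/0.6241 ≈ 2.154 μg/mL.
One interval later, Cmin,ss = Cmax,ss·e^(−kτ) ≈ 2.154 × 0.3759 ≈ 0.810 μg/mL.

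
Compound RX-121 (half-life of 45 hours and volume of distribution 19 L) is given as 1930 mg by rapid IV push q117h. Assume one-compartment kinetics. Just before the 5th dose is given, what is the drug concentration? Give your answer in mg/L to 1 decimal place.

20.0 mg/L

f = (1/2)^(τ/t½) = (1/2)^(117/45) ≈ 0.1649.
C₀ = D/Vd = 1930/19 ≈ 101.579 mg/L.
Before the 5th dose, 4 doses have been given. Superposition: Cmin = C₀·(f + f² + … + f^4).
≈ 101.579 × (0.1649 + 0.0272 + 0.0045 + 0.0007) ≈ 101.579 × 0.1973 ≈ 20.042 mg/L.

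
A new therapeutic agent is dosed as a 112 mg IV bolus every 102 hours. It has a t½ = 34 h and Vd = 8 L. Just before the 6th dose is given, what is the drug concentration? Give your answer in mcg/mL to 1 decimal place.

2.0 mcg/mL

f = (1/2)^(τ/t½) = (1/2)^(102/34) ≈ 0.1250.
C₀ = D/Vd = 112/8 ≈ 14.000 mcg/mL.
Before the 6th dose, 5 doses have been given. Superposition: Cmin = C₀·(f + f² + … + f^5).
≈ 14.000 × (0.1250 + 0.0156 + 0.0020 + 0.0002 + 0.0000) ≈ 14.000 × 0.1428 ≈ 1.999 mcg/mL.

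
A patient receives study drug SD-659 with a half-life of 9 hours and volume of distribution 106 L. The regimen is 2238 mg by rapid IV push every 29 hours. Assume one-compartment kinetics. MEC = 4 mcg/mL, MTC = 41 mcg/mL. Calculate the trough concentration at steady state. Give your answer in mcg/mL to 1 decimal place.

Over one 29-h interval, 29/9 ≈ 3.2222 half-lives elapse, leaving f ≈ 0.1072 of each dose.
Each bolus raises the concentration by D/Vd = 2238/106 ≈ 21.113 mcg/mL.
Steady-state trough Cmin,ss = C₀·f/(1−f) ≈ 21.113 × 0.1072/0.8928 ≈ 2.535 mcg/mL.
Trough 2.5 mcg/mL vs MEC 4 mcg/mL: subtherapeutic.

2.5 mcg/mL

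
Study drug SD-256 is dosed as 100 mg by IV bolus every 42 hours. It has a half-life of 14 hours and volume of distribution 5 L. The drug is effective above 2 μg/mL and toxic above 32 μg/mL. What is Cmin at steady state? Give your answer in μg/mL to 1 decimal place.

2.9 μg/mL

τ = 42 h = 3 half-lives, so f = (1/2)^3 = 0.125.
Accumulation ratio R = 1/(1 − f) = 1/0.875 = 8/7.
Single-dose peak C₀ = D/Vd = 100/5 = 20 μg/mL.
Steady-state peak Cmax,ss = C₀·R = 20 × 8/7 ≈ 22.857 μg/mL.
Steady-state trough Cmin,ss = Cmax,ss·f ≈ 22.857 × 0.125 ≈ 2.857 μg/mL.
Trough 2.9 μg/mL vs MEC 2 μg/mL: adequate.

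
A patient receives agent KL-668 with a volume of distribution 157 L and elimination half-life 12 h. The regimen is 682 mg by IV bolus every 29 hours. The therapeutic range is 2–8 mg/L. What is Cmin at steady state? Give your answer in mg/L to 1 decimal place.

1.0 mg/L

k = ln2/t½ = ln2/12 ≈ 0.057762 h⁻¹; fraction remaining f = e^(−kτ) = e^(−0.057762×29) ≈ 0.1873.
Single-dose peak C₀ = D/Vd = 682/157 ≈ 4.344 mg/L.
Steady-state trough Cmin,ss = C₀·f/(1−f) ≈ 4.344 × 0.1873/0.8127 ≈ 1.001 mg/L.
Trough 1.0 mg/L vs MEC 2 mg/L: subtherapeutic.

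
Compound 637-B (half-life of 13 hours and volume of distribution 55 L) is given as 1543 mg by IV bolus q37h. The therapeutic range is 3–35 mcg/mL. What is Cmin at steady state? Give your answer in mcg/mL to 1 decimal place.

4.5 mcg/mL

k = ln2/t½ = ln2/13 ≈ 0.053319 h⁻¹; fraction remaining f = e^(−kτ) = e^(−0.053319×37) ≈ 0.1391.
Single-dose peak C₀ = D/Vd = 1543/55 ≈ 28.055 mcg/mL.
Steady-state trough Cmin,ss = C₀·f/(1−f) ≈ 28.055 × 0.1391/0.8609 ≈ 4.533 mcg/mL.
Trough 4.5 mcg/mL vs MEC 3 mcg/mL: adequate.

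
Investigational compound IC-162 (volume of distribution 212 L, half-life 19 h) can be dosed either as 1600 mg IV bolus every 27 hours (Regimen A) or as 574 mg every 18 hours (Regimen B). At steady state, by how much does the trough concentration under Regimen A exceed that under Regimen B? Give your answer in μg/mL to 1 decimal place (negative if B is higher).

1.6 μg/mL

Regimen A: f = (1/2)^(27/19) ≈ 0.3734; Cmin,ss = (1600/212)·f/(1−f) ≈ 4.497 μg/mL.
Regimen B: f = (1/2)^(18/19) ≈ 0.5186; Cmin,ss = (574/212)·f/(1−f) ≈ 2.917 μg/mL.
Difference ≈ 4.497 − 2.917 ≈ 1.580 μg/mL.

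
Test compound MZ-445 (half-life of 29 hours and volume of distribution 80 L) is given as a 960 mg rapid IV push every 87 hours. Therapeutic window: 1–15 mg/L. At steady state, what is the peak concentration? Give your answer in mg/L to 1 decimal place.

13.7 mg/L

The dosing interval is 3 half-lives, so f = 2^(−3) = 0.125.
Accumulation ratio R = 1/(1 − f) = 1/0.875 = 8/7.
Single-dose peak C₀ = D/Vd = 960/80 = 12 mg/L.
Steady-state peak Cmax,ss = C₀·R = 12 × 8/7 ≈ 13.714 mg/L.
Peak 13.7 mg/L vs MTC 15 mg/L: below toxic threshold.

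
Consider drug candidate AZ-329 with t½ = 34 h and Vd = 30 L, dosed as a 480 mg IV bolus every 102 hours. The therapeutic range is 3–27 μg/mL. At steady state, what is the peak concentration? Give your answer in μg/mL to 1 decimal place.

τ = 102 h = 3 half-lives, so f = (1/2)^3 = 0.125.
Accumulation ratio R = 1/(1 − f) = 1/0.875 = 8/7.
Single-dose peak C₀ = D/Vd = 480/30 = 16 μg/mL.
Steady-state peak Cmax,ss = C₀·R = 16 × 8/7 ≈ 18.286 μg/mL.
Peak 18.3 μg/mL vs MTC 27 μg/mL: below toxic threshold.

18.3 μg/mL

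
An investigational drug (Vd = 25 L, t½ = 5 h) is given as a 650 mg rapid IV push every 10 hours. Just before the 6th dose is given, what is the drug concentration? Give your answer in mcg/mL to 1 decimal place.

8.7 mcg/mL

f = (1/2)^(τ/t½) = (1/2)^(10/5) ≈ 0.2500.
C₀ = D/Vd = 650/25 ≈ 26.000 mcg/mL.
Before the 6th dose, 5 doses have been given. Superposition: Cmin = C₀·(f + f² + … + f^5).
≈ 26.000 × (0.2500 + 0.0625 + 0.0156 + 0.0039 + 0.0010) ≈ 26.000 × 0.3330 ≈ 8.658 mcg/mL.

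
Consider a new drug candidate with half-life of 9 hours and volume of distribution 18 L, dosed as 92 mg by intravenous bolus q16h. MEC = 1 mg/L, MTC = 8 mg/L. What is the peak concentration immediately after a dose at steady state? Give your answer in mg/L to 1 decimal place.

Over one 16-h interval, 16/9 ≈ 1.7778 half-lives elapse, leaving f ≈ 0.2916 of each dose.
Accumulation ratio R = 1/(1 − f) ≈ 1/0.7084 ≈ 1.4116.
Single-dose peak C₀ = D/Vd = 92/18 ≈ 5.111 mg/L.
Steady-state peak Cmax,ss = C₀·R ≈ 5.111 × 1.4116 ≈ 7.215 mg/L.
Peak 7.2 mg/L vs MTC 8 mg/L: below toxic threshold.

7.2 mg/L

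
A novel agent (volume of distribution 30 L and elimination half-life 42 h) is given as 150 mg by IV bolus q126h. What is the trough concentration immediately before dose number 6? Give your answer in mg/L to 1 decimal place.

0.7 mg/L

f = (1/2)^(τ/t½) = (1/2)^(126/42) ≈ 0.1250.
C₀ = D/Vd = 150/30 ≈ 5.000 mg/L.
Before the 6th dose, 5 doses have been given. Superposition: Cmin = C₀·(f + f² + … + f^5).
≈ 5.000 × (0.1250 + 0.0156 + 0.0020 + 0.0002 + 0.0000) ≈ 5.000 × 0.1428 ≈ 0.714 mg/L.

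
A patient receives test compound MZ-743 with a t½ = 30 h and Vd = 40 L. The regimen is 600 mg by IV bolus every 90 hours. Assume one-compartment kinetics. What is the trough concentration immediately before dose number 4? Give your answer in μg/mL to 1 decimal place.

f = (1/2)^(τ/t½) = (1/2)^(90/30) ≈ 0.1250.
C₀ = D/Vd = 600/40 ≈ 15.000 μg/mL.
Before the 4th dose, 3 doses have been given. Superposition: Cmin = C₀·(f + f² + … + f^3).
≈ 15.000 × (0.1250 + 0.0156 + 0.0020) ≈ 15.000 × 0.1426 ≈ 2.139 μg/mL.

2.1 μg/mL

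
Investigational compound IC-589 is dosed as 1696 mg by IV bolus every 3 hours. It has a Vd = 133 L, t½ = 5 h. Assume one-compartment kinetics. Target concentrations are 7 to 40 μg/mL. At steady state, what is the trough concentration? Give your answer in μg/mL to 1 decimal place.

24.7 μg/mL

k = ln2/t½ = ln2/5 ≈ 0.138629 h⁻¹; fraction remaining f = e^(−kτ) = e^(−0.138629×3) ≈ 0.6598.
At steady state, accumulation factor R = 1/(1 − e^(−kτ)) ≈ 2.9394.
Single-dose peak C₀ = D/Vd = 1696/133 ≈ 12.752 μg/mL.
Steady-state peak Cmax,ss = C₀·R ≈ 12.752 × 2.9394 ≈ 37.483 μg/mL.
One interval later, Cmin,ss = Cmax,ss·e^(−kτ) ≈ 37.483 × 0.6598 ≈ 24.731 μg/mL.
Trough 24.7 μg/mL vs MEC 7 μg/mL: adequate.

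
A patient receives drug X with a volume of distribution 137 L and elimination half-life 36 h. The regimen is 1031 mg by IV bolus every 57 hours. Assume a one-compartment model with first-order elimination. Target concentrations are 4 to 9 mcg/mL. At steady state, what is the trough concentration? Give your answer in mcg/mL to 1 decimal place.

3.8 mcg/mL

Over one 57-h interval, 57/36 ≈ 1.5833 half-lives elapse, leaving f ≈ 0.3337 of each dose.
Single-dose peak C₀ = D/Vd = 1031/137 ≈ 7.526 mcg/mL.
Steady-state trough Cmin,ss = C₀·f/(1−f) ≈ 7.526 × 0.3337/0.6663 ≈ 3.769 mcg/mL.
Trough 3.8 mcg/mL vs MEC 4 mcg/mL: subtherapeutic.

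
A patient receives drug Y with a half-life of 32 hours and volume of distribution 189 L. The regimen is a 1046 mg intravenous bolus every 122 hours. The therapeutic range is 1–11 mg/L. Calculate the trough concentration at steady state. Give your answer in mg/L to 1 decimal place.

k = ln2/t½ = ln2/32 ≈ 0.021661 h⁻¹; fraction remaining f = e^(−kτ) = e^(−0.021661×122) ≈ 0.0712.
At steady state, accumulation factor R = 1/(1 − e^(−kτ)) ≈ 1.0767.
Single-dose peak C₀ = D/Vd = 1046/189 ≈ 5.534 mg/L.
Cmax,ss = C₀/(1 − f) ≈ 5.534/0.9288 ≈ 5.958 mg/L.
One interval later, Cmin,ss = Cmax,ss·e^(−kτ) ≈ 5.958 × 0.0712 ≈ 0.424 mg/L.
Trough 0.4 mg/L vs MEC 1 mg/L: subtherapeutic.

0.4 mg/L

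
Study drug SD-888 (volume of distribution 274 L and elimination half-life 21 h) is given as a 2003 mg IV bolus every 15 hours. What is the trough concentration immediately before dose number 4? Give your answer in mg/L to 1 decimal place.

f = (1/2)^(τ/t½) = (1/2)^(15/21) ≈ 0.6095.
C₀ = D/Vd = 2003/274 ≈ 7.310 mg/L.
Before the 4th dose, 3 doses have been given. Superposition: Cmin = C₀·(f + f² + … + f^3).
≈ 7.310 × (0.6095 + 0.3715 + 0.2264) ≈ 7.310 × 1.2074 ≈ 8.826 mg/L.

8.8 mg/L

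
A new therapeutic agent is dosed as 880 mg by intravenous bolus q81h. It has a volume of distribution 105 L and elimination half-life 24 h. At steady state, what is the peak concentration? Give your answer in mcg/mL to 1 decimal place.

τ/t½ = 81/24 ≈ 3.375, so fraction remaining f = (1/2)^(81/24) ≈ 0.0964.
At steady state, accumulation factor R = 1/(1 − e^(−kτ)) ≈ 1.1067.
Each bolus raises the concentration by D/Vd = 880/105 ≈ 8.381 mcg/mL.
Steady-state peak Cmax,ss = C₀·R ≈ 8.381 × 1.1067 ≈ 9.275 mcg/mL.

9.3 mcg/mL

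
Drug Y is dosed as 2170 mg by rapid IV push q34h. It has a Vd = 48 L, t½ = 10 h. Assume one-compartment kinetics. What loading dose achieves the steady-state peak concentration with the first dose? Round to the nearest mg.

f = (1/2)^(34/10) ≈ 0.094732; accumulation ratio R = 1/(1−f) ≈ 1.10465.
Loading dose to hit Cmax,ss on first dose: D_load = D_maint·R ≈ 2170 × 1.10465 ≈ 2397.09 mg.

2397 mg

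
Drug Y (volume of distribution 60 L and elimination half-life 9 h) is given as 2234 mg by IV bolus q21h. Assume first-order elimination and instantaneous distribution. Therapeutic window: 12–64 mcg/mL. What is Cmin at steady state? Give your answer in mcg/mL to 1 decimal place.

9.2 mcg/mL

τ/t½ = 21/9 ≈ 2.3333, so fraction remaining f = (1/2)^(21/9) ≈ 0.1984.
Single-dose peak C₀ = D/Vd = 2234/60 ≈ 37.233 mcg/mL.
Steady-state trough Cmin,ss = C₀·f/(1−f) ≈ 37.233 × 0.1984/0.8016 ≈ 9.215 mcg/mL.
Trough 9.2 mcg/mL vs MEC 12 mcg/mL: subtherapeutic.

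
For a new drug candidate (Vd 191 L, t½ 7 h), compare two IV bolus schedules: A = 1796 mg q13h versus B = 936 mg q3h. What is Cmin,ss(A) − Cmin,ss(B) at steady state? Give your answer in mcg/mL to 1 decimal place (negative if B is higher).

Regimen A: f = (1/2)^(13/7) ≈ 0.2760; Cmin,ss = (1796/191)·f/(1−f) ≈ 3.585 mcg/mL.
Regimen B: f = (1/2)^(3/7) ≈ 0.7430; Cmin,ss = (936/191)·f/(1−f) ≈ 14.168 mcg/mL.
Difference ≈ 3.585 − 14.168 ≈ -10.583 mcg/mL.

-10.6 mcg/mL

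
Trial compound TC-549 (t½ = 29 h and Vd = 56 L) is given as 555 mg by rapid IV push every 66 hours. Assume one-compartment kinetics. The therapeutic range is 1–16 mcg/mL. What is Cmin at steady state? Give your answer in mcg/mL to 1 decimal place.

2.6 mcg/mL

τ/t½ = 66/29 ≈ 2.2759, so fraction remaining f = (1/2)^(66/29) ≈ 0.2065.
Accumulation ratio R = 1/(1 − f) ≈ 1/0.7935 ≈ 1.2602.
Single-dose peak C₀ = D/Vd = 555/56 ≈ 9.911 mcg/mL.
Steady-state peak Cmax,ss = C₀·R ≈ 9.911 × 1.2602 ≈ 12.490 mcg/mL.
Steady-state trough Cmin,ss = Cmax,ss·f ≈ 12.490 × 0.2065 ≈ 2.579 mcg/mL.
Trough 2.6 mcg/mL vs MEC 1 mcg/mL: adequate.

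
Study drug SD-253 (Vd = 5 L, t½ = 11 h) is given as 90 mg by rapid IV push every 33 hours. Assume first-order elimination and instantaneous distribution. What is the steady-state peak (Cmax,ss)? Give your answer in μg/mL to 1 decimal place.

τ = 33 h = 3 half-lives, so f = (1/2)^3 = 0.125.
At steady state, R = 1/(1 − 0.125) = 8/7.
Single-dose peak C₀ = D/Vd = 90/5 = 18 μg/mL.
Steady-state peak Cmax,ss = C₀·R = 18 × 8/7 ≈ 20.571 μg/mL.

20.6 μg/mL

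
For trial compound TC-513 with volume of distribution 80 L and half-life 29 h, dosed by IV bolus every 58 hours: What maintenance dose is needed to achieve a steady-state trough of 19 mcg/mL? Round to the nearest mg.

τ/t½ = 58/29 ≈ 2, so f = (1/2)^(58/29) ≈ 0.250000.
Cmin,ss = (D/Vd)·f/(1−f), so D = Cmin,ss·Vd·(1−f)/f.
D = 19 × 80 × (1−f)/f ≈ 19 × 80 × 3.00000 ≈ 4560.00 mg.

4560 mg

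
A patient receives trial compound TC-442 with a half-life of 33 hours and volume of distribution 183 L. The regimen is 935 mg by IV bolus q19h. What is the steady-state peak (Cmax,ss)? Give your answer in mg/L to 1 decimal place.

15.5 mg/L

k = ln2/t½ = ln2/33 ≈ 0.021004 h⁻¹; fraction remaining f = e^(−kτ) = e^(−0.021004×19) ≈ 0.6709.
Accumulation ratio R = 1/(1 − f) ≈ 1/0.3291 ≈ 3.0386.
Single-dose peak C₀ = D/Vd = 935/183 ≈ 5.109 mg/L.
Steady-state peak Cmax,ss = C₀·R ≈ 5.109 × 3.0386 ≈ 15.524 mg/L.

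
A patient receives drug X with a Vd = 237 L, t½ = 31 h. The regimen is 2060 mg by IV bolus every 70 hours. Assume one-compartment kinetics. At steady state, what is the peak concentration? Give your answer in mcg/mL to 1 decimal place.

τ/t½ = 70/31 ≈ 2.2581, so fraction remaining f = (1/2)^(70/31) ≈ 0.2091.
Accumulation ratio R = 1/(1 − f) ≈ 1/0.7909 ≈ 1.2644.
Each bolus raises the concentration by D/Vd = 2060/237 ≈ 8.692 mcg/mL.
Steady-state peak Cmax,ss = C₀·R ≈ 8.692 × 1.2644 ≈ 10.990 mcg/mL.

11.0 mcg/mL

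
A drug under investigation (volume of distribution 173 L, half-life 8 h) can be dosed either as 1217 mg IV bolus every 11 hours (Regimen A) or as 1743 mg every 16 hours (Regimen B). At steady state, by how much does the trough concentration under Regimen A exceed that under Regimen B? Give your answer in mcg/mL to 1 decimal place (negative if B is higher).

Regimen A: f = (1/2)^(11/8) ≈ 0.3856; Cmin,ss = (1217/173)·f/(1−f) ≈ 4.415 mcg/mL.
Regimen B: f = (1/2)^(16/8) ≈ 0.2500; Cmin,ss = (1743/173)·f/(1−f) ≈ 3.358 mcg/mL.
Difference ≈ 4.415 − 3.358 ≈ 1.057 mcg/mL.

1.1 mcg/mL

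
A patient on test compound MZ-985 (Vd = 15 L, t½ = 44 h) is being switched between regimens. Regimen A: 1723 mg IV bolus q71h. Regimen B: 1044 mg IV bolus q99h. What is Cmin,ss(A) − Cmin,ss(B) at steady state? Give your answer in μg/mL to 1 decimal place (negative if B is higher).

Regimen A: f = (1/2)^(71/44) ≈ 0.3268; Cmin,ss = (1723/15)·f/(1−f) ≈ 55.761 μg/mL.
Regimen B: f = (1/2)^(99/44) ≈ 0.2102; Cmin,ss = (1044/15)·f/(1−f) ≈ 18.524 μg/mL.
Difference ≈ 55.761 − 18.524 ≈ 37.237 μg/mL.

37.2 μg/mL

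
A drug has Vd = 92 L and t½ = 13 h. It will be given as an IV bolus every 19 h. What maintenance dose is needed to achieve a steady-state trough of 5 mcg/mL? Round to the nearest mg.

807 mg

τ/t½ = 19/13 ≈ 1.4615, so f = (1/2)^(19/13) ≈ 0.363106.
Cmin,ss = (D/Vd)·f/(1−f), so D = Cmin,ss·Vd·(1−f)/f.
D = 5 × 92 × (1−f)/f ≈ 5 × 92 × 1.75402 ≈ 806.85 mg.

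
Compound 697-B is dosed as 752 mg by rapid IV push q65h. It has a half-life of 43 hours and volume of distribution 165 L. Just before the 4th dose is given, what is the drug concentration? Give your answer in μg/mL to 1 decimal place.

f = (1/2)^(τ/t½) = (1/2)^(65/43) ≈ 0.3507.
C₀ = D/Vd = 752/165 ≈ 4.558 μg/mL.
Before the 4th dose, 3 doses have been given. Superposition: Cmin = C₀·(f + f² + … + f^3).
≈ 4.558 × (0.3507 + 0.1230 + 0.0431) ≈ 4.558 × 0.5168 ≈ 2.356 μg/mL.

2.4 μg/mL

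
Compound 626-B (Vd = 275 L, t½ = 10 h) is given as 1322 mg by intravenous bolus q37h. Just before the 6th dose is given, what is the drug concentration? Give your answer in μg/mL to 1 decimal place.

0.4 μg/mL

f = (1/2)^(τ/t½) = (1/2)^(37/10) ≈ 0.0769.
C₀ = D/Vd = 1322/275 ≈ 4.807 μg/mL.
Before the 6th dose, 5 doses have been given. Superposition: Cmin = C₀·(f + f² + … + f^5).
≈ 4.807 × (0.0769 + 0.0059 + 0.0005 + 0.0000 + 0.0000) ≈ 4.807 × 0.0833 ≈ 0.400 μg/mL.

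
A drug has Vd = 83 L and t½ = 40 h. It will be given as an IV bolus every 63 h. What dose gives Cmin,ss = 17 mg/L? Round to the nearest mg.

τ/t½ = 63/40 ≈ 1.575, so f = (1/2)^(63/40) ≈ 0.335643.
Cmin,ss = (D/Vd)·f/(1−f), so D = Cmin,ss·Vd·(1−f)/f.
D = 17 × 83 × (1−f)/f ≈ 17 × 83 × 1.97936 ≈ 2792.88 mg.

2793 mg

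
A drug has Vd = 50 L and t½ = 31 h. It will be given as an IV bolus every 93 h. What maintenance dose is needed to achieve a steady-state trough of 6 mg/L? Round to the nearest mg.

2100 mg

τ/t½ = 93/31 ≈ 3, so f = (1/2)^(93/31) ≈ 0.125000.
Cmin,ss = (D/Vd)·f/(1−f), so D = Cmin,ss·Vd·(1−f)/f.
D = 6 × 50 × (1−f)/f ≈ 6 × 50 × 7.00000 ≈ 2100.00 mg.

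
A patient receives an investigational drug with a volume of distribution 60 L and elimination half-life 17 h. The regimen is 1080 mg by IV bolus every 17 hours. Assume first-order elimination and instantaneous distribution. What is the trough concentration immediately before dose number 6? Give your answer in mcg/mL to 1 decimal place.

17.4 mcg/mL

f = (1/2)^(τ/t½) = (1/2)^(17/17) ≈ 0.5000.
C₀ = D/Vd = 1080/60 ≈ 18.000 mcg/mL.
Before the 6th dose, 5 doses have been given. Superposition: Cmin = C₀·(f + f² + … + f^5).
≈ 18.000 × (0.5000 + 0.2500 + 0.1250 + 0.0625 + 0.0313) ≈ 18.000 × 0.9688 ≈ 17.438 mcg/mL.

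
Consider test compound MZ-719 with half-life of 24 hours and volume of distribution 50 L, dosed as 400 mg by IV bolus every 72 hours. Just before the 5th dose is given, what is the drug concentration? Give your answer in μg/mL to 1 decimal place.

f = (1/2)^(τ/t½) = (1/2)^(72/24) ≈ 0.1250.
C₀ = D/Vd = 400/50 ≈ 8.000 μg/mL.
Before the 5th dose, 4 doses have been given. Superposition: Cmin = C₀·(f + f² + … + f^4).
≈ 8.000 × (0.1250 + 0.0156 + 0.0020 + 0.0002) ≈ 8.000 × 0.1428 ≈ 1.142 μg/mL.

1.1 μg/mL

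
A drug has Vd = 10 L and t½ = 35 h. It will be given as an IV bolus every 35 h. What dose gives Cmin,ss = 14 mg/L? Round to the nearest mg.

τ/t½ = 35/35 ≈ 1, so f = (1/2)^(35/35) ≈ 0.500000.
Cmin,ss = (D/Vd)·f/(1−f), so D = Cmin,ss·Vd·(1−f)/f.
D = 14 × 10 × (1−f)/f ≈ 14 × 10 × 1.00000 ≈ 140.00 mg.

140 mg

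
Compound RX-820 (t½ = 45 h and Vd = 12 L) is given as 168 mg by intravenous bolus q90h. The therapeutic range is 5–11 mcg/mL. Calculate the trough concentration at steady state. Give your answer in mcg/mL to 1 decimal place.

τ = 90 h = 2 half-lives, so f = (1/2)^2 = 0.25.
Accumulation ratio R = 1/(1 − f) = 1/0.75 = 4/3.
Single-dose peak C₀ = D/Vd = 168/12 = 14 mcg/mL.
Steady-state peak Cmax,ss = C₀·R = 14 × 4/3 ≈ 18.667 mcg/mL.
Steady-state trough Cmin,ss = Cmax,ss·f ≈ 18.667 × 0.25 ≈ 4.667 mcg/mL.
Trough 4.7 mcg/mL vs MEC 5 mcg/mL: subtherapeutic.

4.7 mcg/mL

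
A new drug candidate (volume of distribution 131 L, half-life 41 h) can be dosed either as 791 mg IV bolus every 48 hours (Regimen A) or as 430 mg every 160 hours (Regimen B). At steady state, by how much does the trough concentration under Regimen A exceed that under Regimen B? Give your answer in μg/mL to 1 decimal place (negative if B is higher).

Regimen A: f = (1/2)^(48/41) ≈ 0.4442; Cmin,ss = (791/131)·f/(1−f) ≈ 4.826 μg/mL.
Regimen B: f = (1/2)^(160/41) ≈ 0.0669; Cmin,ss = (430/131)·f/(1−f) ≈ 0.235 μg/mL.
Difference ≈ 4.826 − 0.235 ≈ 4.591 μg/mL.

4.6 μg/mL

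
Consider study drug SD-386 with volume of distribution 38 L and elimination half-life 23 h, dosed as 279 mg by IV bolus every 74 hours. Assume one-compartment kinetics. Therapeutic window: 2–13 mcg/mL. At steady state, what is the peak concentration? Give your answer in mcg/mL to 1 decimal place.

Over one 74-h interval, 74/23 ≈ 3.2174 half-lives elapse, leaving f ≈ 0.1075 of each dose.
At steady state, accumulation factor R = 1/(1 − e^(−kτ)) ≈ 1.1204.
Each bolus raises the concentration by D/Vd = 279/38 ≈ 7.342 mcg/mL.
Cmax,ss = C₀/(1 − f) ≈ 7.342/0.8925 ≈ 8.226 mcg/mL.
Peak 8.2 mcg/mL vs MTC 13 mcg/mL: below toxic threshold.

8.2 mcg/mL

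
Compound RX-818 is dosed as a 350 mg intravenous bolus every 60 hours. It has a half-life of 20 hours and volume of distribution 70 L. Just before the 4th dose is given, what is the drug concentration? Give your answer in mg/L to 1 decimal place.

f = (1/2)^(τ/t½) = (1/2)^(60/20) ≈ 0.1250.
C₀ = D/Vd = 350/70 ≈ 5.000 mg/L.
Before the 4th dose, 3 doses have been given. Superposition: Cmin = C₀·(f + f² + … + f^3).
≈ 5.000 × (0.1250 + 0.0156 + 0.0020) ≈ 5.000 × 0.1426 ≈ 0.713 mg/L.

0.7 mg/L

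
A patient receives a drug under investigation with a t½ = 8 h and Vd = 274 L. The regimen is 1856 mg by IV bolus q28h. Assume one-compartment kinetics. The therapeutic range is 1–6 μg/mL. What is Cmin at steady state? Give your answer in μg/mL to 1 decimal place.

0.7 μg/mL

k = ln2/t½ = ln2/8 ≈ 0.086643 h⁻¹; fraction remaining f = e^(−kτ) = e^(−0.086643×28) ≈ 0.0884.
Each bolus raises the concentration by D/Vd = 1856/274 ≈ 6.774 μg/mL.
Steady-state trough Cmin,ss = C₀·f/(1−f) ≈ 6.774 × 0.0884/0.9116 ≈ 0.657 μg/mL.
Trough 0.7 μg/mL vs MEC 1 μg/mL: subtherapeutic.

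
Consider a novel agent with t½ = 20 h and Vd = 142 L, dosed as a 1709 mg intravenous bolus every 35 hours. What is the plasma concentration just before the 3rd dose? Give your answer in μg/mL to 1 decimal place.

f = (1/2)^(τ/t½) = (1/2)^(35/20) ≈ 0.2973.
C₀ = D/Vd = 1709/142 ≈ 12.035 μg/mL.
Before the 3rd dose, 2 doses have been given. Superposition: Cmin = C₀·(f + f²).
≈ 12.035 × (0.2973 + 0.0884) ≈ 12.035 × 0.3857 ≈ 4.642 μg/mL.

4.6 μg/mL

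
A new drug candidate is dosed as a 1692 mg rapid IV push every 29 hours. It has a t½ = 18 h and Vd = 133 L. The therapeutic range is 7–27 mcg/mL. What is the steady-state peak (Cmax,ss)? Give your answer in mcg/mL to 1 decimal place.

Over one 29-h interval, 29/18 ≈ 1.6111 half-lives elapse, leaving f ≈ 0.3273 of each dose.
Accumulation ratio R = 1/(1 − f) ≈ 1/0.6727 ≈ 1.4865.
Single-dose peak C₀ = D/Vd = 1692/133 ≈ 12.722 mcg/mL.
Steady-state peak Cmax,ss = C₀·R ≈ 12.722 × 1.4865 ≈ 18.911 mcg/mL.
Peak 18.9 mcg/mL vs MTC 27 mcg/mL: below toxic threshold.

18.9 mcg/mL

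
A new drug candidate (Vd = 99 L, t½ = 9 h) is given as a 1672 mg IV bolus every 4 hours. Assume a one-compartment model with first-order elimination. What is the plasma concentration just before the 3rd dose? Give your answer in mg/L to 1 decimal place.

21.5 mg/L

f = (1/2)^(τ/t½) = (1/2)^(4/9) ≈ 0.7349.
C₀ = D/Vd = 1672/99 ≈ 16.889 mg/L.
Before the 3rd dose, 2 doses have been given. Superposition: Cmin = C₀·(f + f²).
≈ 16.889 × (0.7349 + 0.5401) ≈ 16.889 × 1.2750 ≈ 21.533 mg/L.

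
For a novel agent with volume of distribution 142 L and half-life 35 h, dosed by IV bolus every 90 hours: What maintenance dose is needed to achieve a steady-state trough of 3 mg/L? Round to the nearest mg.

2106 mg

τ/t½ = 90/35 ≈ 2.5714, so f = (1/2)^(90/35) ≈ 0.168238.
Cmin,ss = (D/Vd)·f/(1−f), so D = Cmin,ss·Vd·(1−f)/f.
D = 3 × 142 × (1−f)/f ≈ 3 × 142 × 4.94396 ≈ 2106.13 mg.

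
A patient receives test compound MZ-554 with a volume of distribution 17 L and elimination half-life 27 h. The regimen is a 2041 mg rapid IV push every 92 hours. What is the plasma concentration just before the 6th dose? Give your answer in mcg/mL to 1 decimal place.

12.5 mcg/mL

f = (1/2)^(τ/t½) = (1/2)^(92/27) ≈ 0.0942.
C₀ = D/Vd = 2041/17 ≈ 120.059 mcg/mL.
Before the 6th dose, 5 doses have been given. Superposition: Cmin = C₀·(f + f² + … + f^5).
≈ 120.059 × (0.0942 + 0.0089 + 0.0008 + 0.0001 + 0.0000) ≈ 120.059 × 0.1040 ≈ 12.486 mcg/mL.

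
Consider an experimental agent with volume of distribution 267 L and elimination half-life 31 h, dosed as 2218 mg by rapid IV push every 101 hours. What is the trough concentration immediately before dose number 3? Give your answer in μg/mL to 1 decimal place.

1.0 μg/mL

f = (1/2)^(τ/t½) = (1/2)^(101/31) ≈ 0.1045.
C₀ = D/Vd = 2218/267 ≈ 8.307 μg/mL.
Before the 3rd dose, 2 doses have been given. Superposition: Cmin = C₀·(f + f²).
≈ 8.307 × (0.1045 + 0.0109) ≈ 8.307 × 0.1154 ≈ 0.959 μg/mL.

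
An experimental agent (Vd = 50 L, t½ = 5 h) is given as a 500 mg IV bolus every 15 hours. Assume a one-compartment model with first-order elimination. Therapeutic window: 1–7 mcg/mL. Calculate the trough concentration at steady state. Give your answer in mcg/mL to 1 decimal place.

1.4 mcg/mL

τ = 15 h = 3 half-lives, so f = (1/2)^3 = 0.125.
Accumulation ratio R = 1/(1 − f) = 1/0.875 = 8/7.
Single-dose peak C₀ = D/Vd = 500/50 = 10 mcg/mL.
Steady-state peak Cmax,ss = C₀·R = 10 × 8/7 ≈ 11.429 mcg/mL.
Steady-state trough Cmin,ss = Cmax,ss·f ≈ 11.429 × 0.125 ≈ 1.429 mcg/mL.
Trough 1.4 mcg/mL vs MEC 1 mcg/mL: adequate.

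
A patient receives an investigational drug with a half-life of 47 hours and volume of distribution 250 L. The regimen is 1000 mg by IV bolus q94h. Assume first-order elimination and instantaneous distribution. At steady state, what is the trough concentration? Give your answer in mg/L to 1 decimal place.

1.3 mg/L

The dosing interval is 2 half-lives, so f = 2^(−2) = 0.25.
Accumulation ratio R = 1/(1 − f) = 1/0.75 = 4/3.
Single-dose peak C₀ = D/Vd = 1000/250 = 4 mg/L.
Steady-state peak Cmax,ss = C₀·R = 4 × 4/3 ≈ 5.333 mg/L.
Steady-state trough Cmin,ss = Cmax,ss·f ≈ 5.333 × 0.25 ≈ 1.333 mg/L.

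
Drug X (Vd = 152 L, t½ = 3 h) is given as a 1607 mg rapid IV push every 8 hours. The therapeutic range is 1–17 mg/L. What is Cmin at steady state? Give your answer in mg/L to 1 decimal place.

τ/t½ = 8/3 ≈ 2.6667, so fraction remaining f = (1/2)^(8/3) ≈ 0.1575.
Each bolus raises the concentration by D/Vd = 1607/152 ≈ 10.572 mg/L.
Steady-state trough Cmin,ss = C₀·f/(1−f) ≈ 10.572 × 0.1575/0.8425 ≈ 1.976 mg/L.
Trough 2.0 mg/L vs MEC 1 mg/L: adequate.

2.0 mg/L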